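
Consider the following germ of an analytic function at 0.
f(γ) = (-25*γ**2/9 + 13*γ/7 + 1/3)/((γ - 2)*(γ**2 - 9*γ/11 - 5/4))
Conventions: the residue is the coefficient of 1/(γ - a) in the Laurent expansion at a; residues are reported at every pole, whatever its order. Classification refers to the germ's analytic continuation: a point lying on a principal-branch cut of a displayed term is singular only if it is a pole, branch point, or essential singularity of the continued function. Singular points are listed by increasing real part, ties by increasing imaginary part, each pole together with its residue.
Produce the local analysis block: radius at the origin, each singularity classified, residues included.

Radius of convergence at 0: -9/22 + (7/22)*sqrt(14).
At 9/22 - (7/22)*sqrt(14): a pole of order 1; residue 11005/6174 - (50993/86436)*sqrt(14).
At 9/22 + (7/22)*sqrt(14): a pole of order 1; residue 11005/6174 + (50993/86436)*sqrt(14).
At 2: a pole of order 1; residue -19580/3087.

Denominator factor (γ**2 - 9*γ/11 - 5/4): discriminant 686/121, real irrational roots 9/22 + (7/22)*sqrt(14) and 9/22 - (7/22)*sqrt(14); poles of order 1, moduli 9/22 + (7/22)*sqrt(14) and -9/22 + (7/22)*sqrt(14).
Denominator factor (γ - 2): pole of order 1 at 2, modulus 2.
The radius of convergence is the smallest modulus among the singular points: -9/22 + (7/22)*sqrt(14).
The factor γ**2 - 9*γ/11 - 5/4 splits as (γ - a)(γ - a') with a = 9/22 - (7/22)*sqrt(14), a' = 9/22 + (7/22)*sqrt(14). At the order-1 pole a set g(γ) = (γ - a)*f(γ) = [(-25*γ**2/9 + 13*γ/7 + 1/3)/(γ - 2)] / (γ - a').
Simple pole: residue = g(a) at a = 9/22 - (7/22)*sqrt(14), which is 11005/6174 - (50993/86436)*sqrt(14).
The factor γ**2 - 9*γ/11 - 5/4 splits as (γ - a)(γ - a') with a = 9/22 + (7/22)*sqrt(14), a' = 9/22 - (7/22)*sqrt(14). At the order-1 pole a set g(γ) = (γ - a)*f(γ) = [(-25*γ**2/9 + 13*γ/7 + 1/3)/(γ - 2)] / (γ - a').
Simple pole: residue = g(a) at a = 9/22 + (7/22)*sqrt(14), which is 11005/6174 + (50993/86436)*sqrt(14).
At the order-1 pole 2 set g(γ) = (γ - (2))*f(γ) = (-25*γ**2/9 + 13*γ/7 + 1/3)/(γ**2 - 9*γ/11 - 5/4).
Simple pole: residue = g(a) at a = 2, which is -19580/3087.
List the singular points by increasing real part (a conjugate pair: the negative imaginary part first).


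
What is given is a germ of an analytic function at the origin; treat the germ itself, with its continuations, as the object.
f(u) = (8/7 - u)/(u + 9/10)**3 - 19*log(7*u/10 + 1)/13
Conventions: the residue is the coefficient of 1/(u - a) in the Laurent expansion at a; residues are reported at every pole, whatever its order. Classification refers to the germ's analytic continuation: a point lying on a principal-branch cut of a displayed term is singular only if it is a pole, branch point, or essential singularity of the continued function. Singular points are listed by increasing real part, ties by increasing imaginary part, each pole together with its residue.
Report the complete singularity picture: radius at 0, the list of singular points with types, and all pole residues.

Denominator factor (u + 9/10)^3: pole of order 3 at -9/10, modulus 9/10.
Branch term (-19/13)*log(1 - u/(-10/7)): its argument vanishes at u = -10/7, a logarithmic branch point, modulus 10/7.
The radius of convergence is the smallest modulus among the singular points: 9/10.
The branch term is analytic at -9/10 and contributes nothing to the residue; only the rational part matters.
At the order-3 pole -9/10 set g(u) = (u - (-9/10))^3*(rational part) = 8/7 - u.
Order-3 pole: residue = g''(a)/2; g''(-9/10) = 0, so the residue is 0.
List the singular points by increasing real part (a conjugate pair: the negative imaginary part first).

Radius of convergence at 0: 9/10.
At -10/7: a logarithmic branch point.
At -9/10: a pole of order 3; residue 0.


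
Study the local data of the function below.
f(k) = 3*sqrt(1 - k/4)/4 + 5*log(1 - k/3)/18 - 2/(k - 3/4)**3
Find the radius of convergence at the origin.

The radius of convergence is 3/4.

Denominator factor (k - 3/4)^3: pole of order 3 at 3/4, modulus 3/4.
Branch term (5/18)*log(1 - k/(3)): its argument vanishes at k = 3, a logarithmic branch point, modulus 3.
Branch term (3/4)*sqrt(1 - k/(4)): its argument vanishes at k = 4, a square-root branch point, modulus 4.
The radius of convergence is the smallest modulus among the singular points: 3/4.


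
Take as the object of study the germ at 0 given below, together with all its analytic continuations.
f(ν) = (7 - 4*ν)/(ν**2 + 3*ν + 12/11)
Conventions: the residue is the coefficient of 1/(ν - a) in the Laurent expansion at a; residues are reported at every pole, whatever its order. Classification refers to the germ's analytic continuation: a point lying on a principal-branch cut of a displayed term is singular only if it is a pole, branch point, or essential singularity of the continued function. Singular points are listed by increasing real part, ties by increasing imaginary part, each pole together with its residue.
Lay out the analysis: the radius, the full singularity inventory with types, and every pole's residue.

Denominator factor (ν**2 + 3*ν + 12/11): discriminant 51/11, real irrational roots -3/2 + (1/22)*sqrt(561) and -3/2 - (1/22)*sqrt(561); poles of order 1, moduli 3/2 - (1/22)*sqrt(561) and 3/2 + (1/22)*sqrt(561).
The radius of convergence is the smallest modulus among the singular points: 3/2 - (1/22)*sqrt(561).
The factor ν**2 + 3*ν + 12/11 splits as (ν - a)(ν - a') with a = -3/2 - (1/22)*sqrt(561), a' = -3/2 + (1/22)*sqrt(561). At the order-1 pole a set g(ν) = (ν - a)*f(ν) = [7 - 4*ν] / (ν - a').
Simple pole: residue = g(a) at a = -3/2 - (1/22)*sqrt(561), which is -2 - (13/51)*sqrt(561).
The factor ν**2 + 3*ν + 12/11 splits as (ν - a)(ν - a') with a = -3/2 + (1/22)*sqrt(561), a' = -3/2 - (1/22)*sqrt(561). At the order-1 pole a set g(ν) = (ν - a)*f(ν) = [7 - 4*ν] / (ν - a').
Simple pole: residue = g(a) at a = -3/2 + (1/22)*sqrt(561), which is -2 + (13/51)*sqrt(561).
List the singular points by increasing real part (a conjugate pair: the negative imaginary part first).

Radius of convergence at 0: 3/2 - (1/22)*sqrt(561).
At -3/2 - (1/22)*sqrt(561): a pole of order 1; residue -2 - (13/51)*sqrt(561).
At -3/2 + (1/22)*sqrt(561): a pole of order 1; residue -2 + (13/51)*sqrt(561).


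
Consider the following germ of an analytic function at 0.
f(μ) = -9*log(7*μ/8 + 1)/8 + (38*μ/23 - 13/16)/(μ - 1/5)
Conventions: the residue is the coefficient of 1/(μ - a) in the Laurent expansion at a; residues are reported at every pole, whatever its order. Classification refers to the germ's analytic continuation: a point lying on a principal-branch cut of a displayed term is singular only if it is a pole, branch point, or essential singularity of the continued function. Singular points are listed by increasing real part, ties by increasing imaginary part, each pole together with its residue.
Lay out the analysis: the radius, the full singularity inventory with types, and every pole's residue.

Radius of convergence at 0: 1/5.
At -8/7: a logarithmic branch point.
At 1/5: a pole of order 1; residue -887/1840.

Denominator factor (μ - 1/5): pole of order 1 at 1/5, modulus 1/5.
Branch term (-9/8)*log(1 - μ/(-8/7)): its argument vanishes at μ = -8/7, a logarithmic branch point, modulus 8/7.
The radius of convergence is the smallest modulus among the singular points: 1/5.
The branch term is analytic at 1/5 and contributes nothing to the residue; only the rational part matters.
At the order-1 pole 1/5 set g(μ) = (μ - (1/5))*(rational part) = 38*μ/23 - 13/16.
Simple pole: residue = g(a) at a = 1/5, which is -887/1840.
List the singular points by increasing real part (a conjugate pair: the negative imaginary part first).


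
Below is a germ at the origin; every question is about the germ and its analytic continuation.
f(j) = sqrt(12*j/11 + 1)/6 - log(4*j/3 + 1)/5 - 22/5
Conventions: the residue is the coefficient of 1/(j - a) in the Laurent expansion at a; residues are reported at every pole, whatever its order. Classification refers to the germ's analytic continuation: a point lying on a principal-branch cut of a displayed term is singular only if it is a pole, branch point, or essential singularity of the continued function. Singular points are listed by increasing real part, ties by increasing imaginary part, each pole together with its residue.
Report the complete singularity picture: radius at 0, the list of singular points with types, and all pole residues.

Radius of convergence at 0: 3/4.
At -11/12: an algebraic (square-root) branch point.
At -3/4: a logarithmic branch point.

Branch term (-1/5)*log(1 - j/(-3/4)): its argument vanishes at j = -3/4, a logarithmic branch point, modulus 3/4.
Branch term (1/6)*sqrt(1 - j/(-11/12)): its argument vanishes at j = -11/12, a square-root branch point, modulus 11/12.
The radius of convergence is the smallest modulus among the singular points: 3/4.
List the singular points by increasing real part (a conjugate pair: the negative imaginary part first).


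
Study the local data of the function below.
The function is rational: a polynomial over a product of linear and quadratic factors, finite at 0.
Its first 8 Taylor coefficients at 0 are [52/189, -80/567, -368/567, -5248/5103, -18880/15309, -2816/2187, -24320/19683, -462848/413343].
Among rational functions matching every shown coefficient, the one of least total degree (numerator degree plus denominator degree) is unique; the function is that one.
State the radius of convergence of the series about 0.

No rational of total degree below 4 reproduces all 8 coefficients; solving the [1/3] Pade equations on them gives f(ε) = (7*ε/3 - 13/14)/(ε - 3/2)**3, whose expansion matches every shown term.
Denominator factor (ε - 3/2)^3: pole of order 3 at 3/2, modulus 3/2.
The radius of convergence is the smallest modulus among the singular points: 3/2.

The radius of convergence is 3/2.


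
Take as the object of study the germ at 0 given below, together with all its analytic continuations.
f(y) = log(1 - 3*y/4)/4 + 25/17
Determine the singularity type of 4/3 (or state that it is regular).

The term (1/4)*log(1 - y/(4/3)) has argument 1 - 4/3/(4/3) = 0 at 4/3: a logarithmic (infinitely-sheeted) branch point; the remaining terms are analytic or single-valued there.

The point is a logarithmic branch point.


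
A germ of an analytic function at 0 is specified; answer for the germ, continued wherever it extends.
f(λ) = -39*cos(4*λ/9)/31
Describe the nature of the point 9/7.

There is no denominator, hence no pole anywhere.
The factor cos(4*λ/9) is entire.
So the germ continues analytically to 9/7.

The point is a regular point.


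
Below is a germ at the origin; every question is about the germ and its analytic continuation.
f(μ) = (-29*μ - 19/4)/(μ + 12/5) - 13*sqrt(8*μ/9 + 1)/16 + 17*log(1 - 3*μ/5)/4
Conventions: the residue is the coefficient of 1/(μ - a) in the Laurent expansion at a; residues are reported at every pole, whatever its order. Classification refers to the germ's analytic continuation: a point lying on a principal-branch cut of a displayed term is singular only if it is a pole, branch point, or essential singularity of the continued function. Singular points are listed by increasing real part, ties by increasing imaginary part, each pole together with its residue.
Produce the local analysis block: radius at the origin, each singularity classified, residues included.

Radius of convergence at 0: 9/8.
At -12/5: a pole of order 1; residue 1297/20.
At -9/8: an algebraic (square-root) branch point.
At 5/3: a logarithmic branch point.

Denominator factor (μ + 12/5): pole of order 1 at -12/5, modulus 12/5.
Branch term (-13/16)*sqrt(1 - μ/(-9/8)): its argument vanishes at μ = -9/8, a square-root branch point, modulus 9/8.
Branch term (17/4)*log(1 - μ/(5/3)): its argument vanishes at μ = 5/3, a logarithmic branch point, modulus 5/3.
The radius of convergence is the smallest modulus among the singular points: 9/8.
The branch terms are analytic at -12/5 and contribute nothing to the residue; only the rational part matters.
At the order-1 pole -12/5 set g(μ) = (μ - (-12/5))*(rational part) = -29*μ - 19/4.
Simple pole: residue = g(a) at a = -12/5, which is 1297/20.
List the singular points by increasing real part (a conjugate pair: the negative imaginary part first).


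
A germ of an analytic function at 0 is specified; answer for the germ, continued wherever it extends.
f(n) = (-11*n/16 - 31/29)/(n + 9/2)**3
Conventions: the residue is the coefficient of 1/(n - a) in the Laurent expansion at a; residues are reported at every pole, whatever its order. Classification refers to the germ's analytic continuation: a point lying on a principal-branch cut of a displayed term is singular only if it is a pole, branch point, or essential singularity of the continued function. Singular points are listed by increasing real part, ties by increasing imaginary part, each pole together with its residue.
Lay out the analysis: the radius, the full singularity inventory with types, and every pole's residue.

Denominator factor (n + 9/2)^3: pole of order 3 at -9/2, modulus 9/2.
The radius of convergence is the smallest modulus among the singular points: 9/2.
At the order-3 pole -9/2 set g(n) = (n - (-9/2))^3*f(n) = -11*n/16 - 31/29.
Order-3 pole: residue = g''(a)/2; g''(-9/2) = 0, so the residue is 0.

Radius of convergence at 0: 9/2.
At -9/2: a pole of order 3; residue 0.


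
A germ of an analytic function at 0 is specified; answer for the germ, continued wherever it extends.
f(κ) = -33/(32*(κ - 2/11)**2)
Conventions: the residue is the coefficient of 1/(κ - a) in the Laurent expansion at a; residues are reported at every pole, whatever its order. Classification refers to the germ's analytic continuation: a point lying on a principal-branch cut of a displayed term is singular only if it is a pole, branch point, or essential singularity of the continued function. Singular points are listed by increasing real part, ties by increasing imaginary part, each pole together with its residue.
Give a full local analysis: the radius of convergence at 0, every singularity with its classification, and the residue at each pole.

Radius of convergence at 0: 2/11.
At 2/11: a pole of order 2; residue 0.

Denominator factor (κ - 2/11)^2: pole of order 2 at 2/11, modulus 2/11.
The radius of convergence is the smallest modulus among the singular points: 2/11.
At the order-2 pole 2/11 set g(κ) = (κ - (2/11))^2*f(κ) = -33/32.
Order-2 pole: residue = g'(a); g'(2/11) = 0, so the residue is 0.


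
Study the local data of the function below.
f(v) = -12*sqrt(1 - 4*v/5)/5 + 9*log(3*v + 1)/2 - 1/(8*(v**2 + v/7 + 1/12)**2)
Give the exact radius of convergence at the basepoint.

The radius of convergence is (1/6)*sqrt(3).

Denominator factor (v**2 + v/7 + 1/12)^2: discriminant -46/147, complex-conjugate roots (-1/14) + ((1/42)*sqrt(138))*i and (-1/14) - ((1/42)*sqrt(138))*i; poles of order 2, moduli (1/6)*sqrt(3) and (1/6)*sqrt(3).
Branch term (9/2)*log(1 - v/(-1/3)): its argument vanishes at v = -1/3, a logarithmic branch point, modulus 1/3.
Branch term (-12/5)*sqrt(1 - v/(5/4)): its argument vanishes at v = 5/4, a square-root branch point, modulus 5/4.
The radius of convergence is the smallest modulus among the singular points: (1/6)*sqrt(3).


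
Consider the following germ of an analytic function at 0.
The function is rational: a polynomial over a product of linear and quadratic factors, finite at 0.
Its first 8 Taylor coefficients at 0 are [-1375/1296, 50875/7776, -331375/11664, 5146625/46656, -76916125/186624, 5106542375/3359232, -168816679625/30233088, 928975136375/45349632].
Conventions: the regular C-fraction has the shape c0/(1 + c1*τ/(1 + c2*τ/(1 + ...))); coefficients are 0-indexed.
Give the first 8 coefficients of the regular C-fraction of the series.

Taylor coefficients (read off): a_0 = -1375/1296, a_1 = 50875/7776, a_2 = -331375/11664, a_3 = 5146625/46656, a_4 = -76916125/186624, a_5 = 5106542375/3359232, a_6 = -168816679625/30233088, a_7 = 928975136375/45349632.
c0 = a_0 = -1375/1296. Peel one level at a time: if S = 1 + c*τ/S' with S'(0) = 1, then c is the τ-coefficient of S and S' = c*τ/(S - 1).
S_1 = c0/f = 1 + (37/6)*τ + (45/4)*τ^2 + ...; c1 = 37/6.
S_2 = c1*τ/(S_1 - 1) = 1 + (-135/74)*τ + (49175/24642)*τ^2 + ...; c2 = -135/74.
S_3 = c2*τ/(S_2 - 1) = 1 + (9835/8991)*τ + (81475/236196)*τ^2 + ...; c3 = 9835/8991.
S_4 = c3*τ/(S_3 - 1) = 1 + (-602915/1911924)*τ + (37855625/185716272)*τ^2 + ...; c4 = -602915/1911924.
S_5 = c4*τ/(S_4 - 1) = 1 + (16574625/25641812)*τ + (598950/10621081)*τ^2 + ...; c5 = 16574625/25641812.
S_6 = c5*τ/(S_5 - 1) = 1 + (-20944616/240074235)*τ + (230390776/5426532225)*τ^2 + ...; c6 = -20944616/240074235.
S_7 = c6*τ/(S_6 - 1) = 1 + (35849/73665)*τ + ...; c7 = 35849/73665.

The regular C-fraction coefficients are [-1375/1296, 37/6, -135/74, 9835/8991, -602915/1911924, 16574625/25641812, -20944616/240074235, 35849/73665].


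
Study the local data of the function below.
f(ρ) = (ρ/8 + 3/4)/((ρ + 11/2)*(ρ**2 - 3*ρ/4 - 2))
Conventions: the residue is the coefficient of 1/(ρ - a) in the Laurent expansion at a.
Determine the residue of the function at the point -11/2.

The residue is 1/518.

At the order-1 pole -11/2 set g(ρ) = (ρ - (-11/2))*f(ρ) = (ρ/8 + 3/4)/(ρ**2 - 3*ρ/4 - 2).
Simple pole: residue = g(a) at a = -11/2, which is 1/518.


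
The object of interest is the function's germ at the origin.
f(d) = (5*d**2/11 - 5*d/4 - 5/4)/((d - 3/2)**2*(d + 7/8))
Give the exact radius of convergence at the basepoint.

The radius of convergence is 7/8.

Denominator factor (d - 3/2)^2: pole of order 2 at 3/2, modulus 3/2.
Denominator factor (d + 7/8): pole of order 1 at -7/8, modulus 7/8.
The radius of convergence is the smallest modulus among the singular points: 7/8.


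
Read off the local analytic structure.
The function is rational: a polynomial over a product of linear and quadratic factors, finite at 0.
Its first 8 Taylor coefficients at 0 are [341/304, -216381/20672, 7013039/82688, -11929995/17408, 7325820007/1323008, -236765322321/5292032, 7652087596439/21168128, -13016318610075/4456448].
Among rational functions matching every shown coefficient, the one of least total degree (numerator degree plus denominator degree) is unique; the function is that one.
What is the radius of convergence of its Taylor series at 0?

The radius of convergence is 3 - (1/11)*sqrt(1001).

No rational of total degree below 3 reproduces all 8 coefficients; solving the [1/2] Pade equations on them gives f(ψ) = (31/38 - 15*ψ/17)/(ψ**2 + 6*ψ + 8/11), whose expansion matches every shown term.
Denominator factor (ψ**2 + 6*ψ + 8/11): discriminant 364/11, real irrational roots -3 + (1/11)*sqrt(1001) and -3 - (1/11)*sqrt(1001); poles of order 1, moduli 3 - (1/11)*sqrt(1001) and 3 + (1/11)*sqrt(1001).
The radius of convergence is the smallest modulus among the singular points: 3 - (1/11)*sqrt(1001).


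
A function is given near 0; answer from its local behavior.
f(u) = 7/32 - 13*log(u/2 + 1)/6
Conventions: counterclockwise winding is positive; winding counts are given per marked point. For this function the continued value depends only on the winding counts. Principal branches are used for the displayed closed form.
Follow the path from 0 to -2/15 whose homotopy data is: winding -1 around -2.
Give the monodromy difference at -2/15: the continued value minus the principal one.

Continued minus principal equals (13/3)*pi*i.

The rational part is single-valued and drops out of the difference; each branch term changes only by its own monodromy.
(-13/6)*log(1 - u/(-2)): each positive loop around -2 adds 2*pi*i to the log, so winding -1 contributes (-13/6)*(-1)*2*pi*i = (13/3)*pi*i.
Summing the contributions at u = -2/15 gives (13/3)*pi*i.


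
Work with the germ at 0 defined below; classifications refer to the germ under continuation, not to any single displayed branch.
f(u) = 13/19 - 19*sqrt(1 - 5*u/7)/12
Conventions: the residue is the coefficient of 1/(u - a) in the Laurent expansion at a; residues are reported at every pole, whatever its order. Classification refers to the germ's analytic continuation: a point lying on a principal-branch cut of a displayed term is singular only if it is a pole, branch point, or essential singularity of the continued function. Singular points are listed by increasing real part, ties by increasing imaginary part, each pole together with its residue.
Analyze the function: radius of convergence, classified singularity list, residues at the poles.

Radius of convergence at 0: 7/5.
At 7/5: an algebraic (square-root) branch point.

Branch term (-19/12)*sqrt(1 - u/(7/5)): its argument vanishes at u = 7/5, a square-root branch point, modulus 7/5.
The radius of convergence is the smallest modulus among the singular points: 7/5.


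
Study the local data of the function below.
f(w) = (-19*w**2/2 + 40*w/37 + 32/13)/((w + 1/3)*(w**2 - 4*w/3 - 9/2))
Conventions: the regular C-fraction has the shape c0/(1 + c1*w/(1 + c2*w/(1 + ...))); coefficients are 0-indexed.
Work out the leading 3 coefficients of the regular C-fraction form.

Taylor coefficients (expand at 0): a_0 = -64/39, a_1 = 182672/38961, a_2 = -8444629/1051947.
c0 = a_0 = -64/39. Peel one level at a time: if S = 1 + c*w/S' with S'(0) = 1, then c is the w-coefficient of S and S' = c*w/(S - 1).
S_1 = c0/f = 1 + (11417/3996)*w + (7738529/2365632)*w^2 + ...; c1 = 11417/3996.
S_2 = c1*w/(S_1 - 1) = 1 + (-7738529/6758864)*w + ...; c2 = -7738529/6758864.

The regular C-fraction coefficients are [-64/39, 11417/3996, -7738529/6758864].


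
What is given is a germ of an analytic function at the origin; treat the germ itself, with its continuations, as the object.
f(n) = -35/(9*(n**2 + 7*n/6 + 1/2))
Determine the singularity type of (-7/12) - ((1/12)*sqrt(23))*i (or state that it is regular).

The point is a pole of order 1.

The denominator factor n**2 + 7*n/6 + 1/2 vanishes at (-7/12) - ((1/12)*sqrt(23))*i and appears to the power 1; the numerator there equals -35/9, nonzero, and no other factor vanishes.
Hence a pole whose order is the multiplicity, 1.


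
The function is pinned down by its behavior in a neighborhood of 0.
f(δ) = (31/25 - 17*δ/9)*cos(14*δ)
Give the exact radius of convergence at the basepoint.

The factor cos(14*δ) is entire and contributes no finite singular point.
The polynomial part has no poles.
No finite singular points: the Taylor series at 0 converges everywhere.

The radius of convergence is infinite.


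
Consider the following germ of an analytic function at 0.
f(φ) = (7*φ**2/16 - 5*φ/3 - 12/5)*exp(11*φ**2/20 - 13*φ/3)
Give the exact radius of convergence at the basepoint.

The factor exp(11*φ**2/20 - 13*φ/3) is entire and contributes no finite singular point.
The polynomial part has no poles.
No finite singular points: the Taylor series at 0 converges everywhere.

The radius of convergence is infinite.


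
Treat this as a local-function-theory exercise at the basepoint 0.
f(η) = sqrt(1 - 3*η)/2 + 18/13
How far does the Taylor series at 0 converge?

Branch term (1/2)*sqrt(1 - η/(1/3)): its argument vanishes at η = 1/3, a square-root branch point, modulus 1/3.
The radius of convergence is the smallest modulus among the singular points: 1/3.

The radius of convergence is 1/3.


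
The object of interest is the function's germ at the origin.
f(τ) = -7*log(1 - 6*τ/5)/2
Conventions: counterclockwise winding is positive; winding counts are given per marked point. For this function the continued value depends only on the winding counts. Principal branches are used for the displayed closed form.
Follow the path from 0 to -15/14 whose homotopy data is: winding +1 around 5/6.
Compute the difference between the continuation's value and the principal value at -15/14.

The rational part is single-valued and drops out of the difference; each branch term changes only by its own monodromy.
(-7/2)*log(1 - τ/(5/6)): each positive loop around 5/6 adds 2*pi*i to the log, so winding +1 contributes (-7/2)*(1)*2*pi*i = -(7)*pi*i.
Summing the contributions at τ = -15/14 gives -(7)*pi*i.

Continued minus principal equals -(7)*pi*i.


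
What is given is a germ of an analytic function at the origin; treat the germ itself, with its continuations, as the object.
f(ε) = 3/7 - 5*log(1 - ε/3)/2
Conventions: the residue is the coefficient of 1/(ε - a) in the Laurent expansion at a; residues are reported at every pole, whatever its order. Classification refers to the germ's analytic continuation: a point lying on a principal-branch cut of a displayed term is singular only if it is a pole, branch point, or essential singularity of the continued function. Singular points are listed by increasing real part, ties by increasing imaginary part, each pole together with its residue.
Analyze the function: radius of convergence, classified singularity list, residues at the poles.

Branch term (-5/2)*log(1 - ε/(3)): its argument vanishes at ε = 3, a logarithmic branch point, modulus 3.
The radius of convergence is the smallest modulus among the singular points: 3.

Radius of convergence at 0: 3.
At 3: a logarithmic branch point.


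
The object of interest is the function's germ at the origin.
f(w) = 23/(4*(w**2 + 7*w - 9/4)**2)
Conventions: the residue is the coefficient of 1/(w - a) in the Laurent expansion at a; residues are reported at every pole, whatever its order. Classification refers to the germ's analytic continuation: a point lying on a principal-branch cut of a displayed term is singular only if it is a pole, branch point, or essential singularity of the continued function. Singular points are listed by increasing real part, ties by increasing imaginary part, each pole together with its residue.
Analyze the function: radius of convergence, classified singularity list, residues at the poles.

Denominator factor (w**2 + 7*w - 9/4)^2: discriminant 58, real irrational roots -7/2 + (1/2)*sqrt(58) and -7/2 - (1/2)*sqrt(58); poles of order 2, moduli -7/2 + (1/2)*sqrt(58) and 7/2 + (1/2)*sqrt(58).
The radius of convergence is the smallest modulus among the singular points: -7/2 + (1/2)*sqrt(58).
The factor w**2 + 7*w - 9/4 splits as (w - a)(w - a') with a = -7/2 - (1/2)*sqrt(58), a' = -7/2 + (1/2)*sqrt(58). At the order-2 pole a set g(w) = (w - a)^2*f(w) = [23/4] / (w - a')^2.
Order-2 pole: residue = g'(a); g'(-7/2 - (1/2)*sqrt(58)) = (23/6728)*sqrt(58), so the residue is (23/6728)*sqrt(58).
The factor w**2 + 7*w - 9/4 splits as (w - a)(w - a') with a = -7/2 + (1/2)*sqrt(58), a' = -7/2 - (1/2)*sqrt(58). At the order-2 pole a set g(w) = (w - a)^2*f(w) = [23/4] / (w - a')^2.
Order-2 pole: residue = g'(a); g'(-7/2 + (1/2)*sqrt(58)) = -(23/6728)*sqrt(58), so the residue is -(23/6728)*sqrt(58).
List the singular points by increasing real part (a conjugate pair: the negative imaginary part first).

Radius of convergence at 0: -7/2 + (1/2)*sqrt(58).
At -7/2 - (1/2)*sqrt(58): a pole of order 2; residue (23/6728)*sqrt(58).
At -7/2 + (1/2)*sqrt(58): a pole of order 2; residue -(23/6728)*sqrt(58).


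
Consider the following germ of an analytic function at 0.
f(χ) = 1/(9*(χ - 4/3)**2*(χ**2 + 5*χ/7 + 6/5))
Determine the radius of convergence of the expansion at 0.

Denominator factor (χ**2 + 5*χ/7 + 6/5): discriminant -1051/245, complex-conjugate roots (-5/14) + ((1/70)*sqrt(5255))*i and (-5/14) - ((1/70)*sqrt(5255))*i; poles of order 1, moduli (1/5)*sqrt(30) and (1/5)*sqrt(30).
Denominator factor (χ - 4/3)^2: pole of order 2 at 4/3, modulus 4/3.
The radius of convergence is the smallest modulus among the singular points: (1/5)*sqrt(30).

The radius of convergence is (1/5)*sqrt(30).


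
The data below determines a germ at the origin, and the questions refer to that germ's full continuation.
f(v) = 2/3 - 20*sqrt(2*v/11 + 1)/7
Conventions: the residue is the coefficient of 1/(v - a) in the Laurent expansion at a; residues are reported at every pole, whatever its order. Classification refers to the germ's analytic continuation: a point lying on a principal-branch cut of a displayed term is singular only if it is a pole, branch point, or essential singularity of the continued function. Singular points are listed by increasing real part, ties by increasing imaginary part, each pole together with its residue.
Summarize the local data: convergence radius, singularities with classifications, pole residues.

Radius of convergence at 0: 11/2.
At -11/2: an algebraic (square-root) branch point.

Branch term (-20/7)*sqrt(1 - v/(-11/2)): its argument vanishes at v = -11/2, a square-root branch point, modulus 11/2.
The radius of convergence is the smallest modulus among the singular points: 11/2.


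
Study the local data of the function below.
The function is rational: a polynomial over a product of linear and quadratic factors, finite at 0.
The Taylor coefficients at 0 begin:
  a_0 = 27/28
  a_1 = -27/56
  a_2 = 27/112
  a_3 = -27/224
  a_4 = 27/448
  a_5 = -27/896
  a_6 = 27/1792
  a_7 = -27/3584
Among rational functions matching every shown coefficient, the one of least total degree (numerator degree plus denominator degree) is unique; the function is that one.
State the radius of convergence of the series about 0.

No rational of total degree below 1 reproduces all 8 coefficients; solving the [0/1] Pade equations on them gives f(ν) = 27/(14*(ν + 2)), whose expansion matches every shown term.
Denominator factor (ν + 2): pole of order 1 at -2, modulus 2.
The radius of convergence is the smallest modulus among the singular points: 2.

The radius of convergence is 2.


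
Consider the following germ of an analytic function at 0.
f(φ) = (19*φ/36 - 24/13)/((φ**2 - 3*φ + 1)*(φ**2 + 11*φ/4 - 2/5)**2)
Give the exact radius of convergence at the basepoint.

The radius of convergence is -11/8 + (1/40)*sqrt(3665).

Denominator factor (φ**2 + 11*φ/4 - 2/5)^2: discriminant 733/80, real irrational roots -11/8 + (1/40)*sqrt(3665) and -11/8 - (1/40)*sqrt(3665); poles of order 2, moduli -11/8 + (1/40)*sqrt(3665) and 11/8 + (1/40)*sqrt(3665).
Denominator factor (φ**2 - 3*φ + 1): discriminant 5, real irrational roots 3/2 + (1/2)*sqrt(5) and 3/2 - (1/2)*sqrt(5); poles of order 1, moduli 3/2 + (1/2)*sqrt(5) and 3/2 - (1/2)*sqrt(5).
The radius of convergence is the smallest modulus among the singular points: -11/8 + (1/40)*sqrt(3665).


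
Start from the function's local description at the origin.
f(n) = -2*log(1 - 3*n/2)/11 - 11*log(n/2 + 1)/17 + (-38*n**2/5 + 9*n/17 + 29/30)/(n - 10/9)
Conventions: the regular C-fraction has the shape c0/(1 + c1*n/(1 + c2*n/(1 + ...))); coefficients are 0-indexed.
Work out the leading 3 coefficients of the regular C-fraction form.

Taylor coefficients (expand at 0): a_0 = -87/100, a_1 = -14413/11000, a_2 = 11204861/1870000.
c0 = a_0 = -87/100. Peel one level at a time: if S = 1 + c*n/S' with S'(0) = 1, then c is the n-coefficient of S and S' = c*n/(S - 1).
S_1 = c0/f = 1 + (-497/330)*n + (9830717/1073754)*n^2 + ...; c1 = -497/330.
S_2 = c1*n/(S_1 - 1) = 1 + (49153585/8085693)*n + ...; c2 = 49153585/8085693.

The regular C-fraction coefficients are [-87/100, -497/330, 49153585/8085693].


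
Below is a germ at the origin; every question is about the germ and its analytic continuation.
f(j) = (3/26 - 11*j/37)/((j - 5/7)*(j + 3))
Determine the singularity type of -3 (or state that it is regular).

The point is a pole of order 1.

The denominator factor j + 3 vanishes at -3 and appears to the power 1; the numerator there equals 969/962, nonzero, and no other factor vanishes.
Hence a pole whose order is the multiplicity, 1.


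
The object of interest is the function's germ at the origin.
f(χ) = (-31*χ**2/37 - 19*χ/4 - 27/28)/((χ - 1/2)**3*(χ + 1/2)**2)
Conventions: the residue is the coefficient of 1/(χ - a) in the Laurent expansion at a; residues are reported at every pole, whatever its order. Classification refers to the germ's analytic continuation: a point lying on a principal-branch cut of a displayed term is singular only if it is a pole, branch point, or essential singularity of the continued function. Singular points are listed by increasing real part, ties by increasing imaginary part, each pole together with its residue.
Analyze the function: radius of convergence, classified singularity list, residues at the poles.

Denominator factor (χ + 1/2)^2: pole of order 2 at -1/2, modulus 1/2.
Denominator factor (χ - 1/2)^3: pole of order 3 at 1/2, modulus 1/2.
The radius of convergence is the smallest modulus among the singular points: 1/2.
At the order-2 pole -1/2 set g(χ) = (χ - (-1/2))^2*f(χ) = (-31*χ**2/37 - 19*χ/4 - 27/28)/(χ - 1/2)**3.
Order-2 pole: residue = g'(a); g'(-1/2) = 639/2072, so the residue is 639/2072.
At the order-3 pole 1/2 set g(χ) = (χ - (1/2))^3*f(χ) = (-31*χ**2/37 - 19*χ/4 - 27/28)/(χ + 1/2)**2.
Order-3 pole: residue = g''(a)/2; g''(1/2) = -639/1036, so the residue is -639/2072.
List the singular points by increasing real part (a conjugate pair: the negative imaginary part first).

Radius of convergence at 0: 1/2.
At -1/2: a pole of order 2; residue 639/2072.
At 1/2: a pole of order 3; residue -639/2072.


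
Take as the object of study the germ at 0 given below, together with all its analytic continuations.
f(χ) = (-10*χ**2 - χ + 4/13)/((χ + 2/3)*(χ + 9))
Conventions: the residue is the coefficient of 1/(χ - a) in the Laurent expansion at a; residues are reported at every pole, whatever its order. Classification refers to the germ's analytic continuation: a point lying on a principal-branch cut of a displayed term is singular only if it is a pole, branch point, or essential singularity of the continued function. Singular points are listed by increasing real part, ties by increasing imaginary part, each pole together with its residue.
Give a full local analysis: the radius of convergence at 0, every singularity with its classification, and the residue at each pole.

Denominator factor (χ + 9): pole of order 1 at -9, modulus 9.
Denominator factor (χ + 2/3): pole of order 1 at -2/3, modulus 2/3.
The radius of convergence is the smallest modulus among the singular points: 2/3.
At the order-1 pole -9 set g(χ) = (χ - (-9))*f(χ) = (-10*χ**2 - χ + 4/13)/(χ + 2/3).
Simple pole: residue = g(a) at a = -9, which is 31227/325.
At the order-1 pole -2/3 set g(χ) = (χ - (-2/3))*f(χ) = (-10*χ**2 - χ + 4/13)/(χ + 9).
Simple pole: residue = g(a) at a = -2/3, which is -406/975.
List the singular points by increasing real part (a conjugate pair: the negative imaginary part first).

Radius of convergence at 0: 2/3.
At -9: a pole of order 1; residue 31227/325.
At -2/3: a pole of order 1; residue -406/975.


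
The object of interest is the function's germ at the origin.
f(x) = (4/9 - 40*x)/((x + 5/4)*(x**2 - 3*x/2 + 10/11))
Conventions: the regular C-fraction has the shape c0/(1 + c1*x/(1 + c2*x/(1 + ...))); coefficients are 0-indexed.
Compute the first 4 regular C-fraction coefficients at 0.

The regular C-fraction coefficients are [88/225, 1783/20, -802328/8915, -2304467/894094265].

Taylor coefficients (expand at 0): a_0 = 88/225, a_1 = -39226/1125, a_2 = -332453/11250, a_3 = -1491017/45000.
c0 = a_0 = 88/225. Peel one level at a time: if S = 1 + c*x/S' with S'(0) = 1, then c is the x-coefficient of S and S' = c*x/(S - 1).
S_1 = c0/f = 1 + (1783/20)*x + (200582/25)*x^2 + ...; c1 = 1783/20.
S_2 = c1*x/(S_1 - 1) = 1 + (-802328/8915)*x + (-18435736/79477225)*x^2 + ...; c2 = -802328/8915.
S_3 = c2*x/(S_2 - 1) = 1 + (-2304467/894094265)*x + ...; c3 = -2304467/894094265.


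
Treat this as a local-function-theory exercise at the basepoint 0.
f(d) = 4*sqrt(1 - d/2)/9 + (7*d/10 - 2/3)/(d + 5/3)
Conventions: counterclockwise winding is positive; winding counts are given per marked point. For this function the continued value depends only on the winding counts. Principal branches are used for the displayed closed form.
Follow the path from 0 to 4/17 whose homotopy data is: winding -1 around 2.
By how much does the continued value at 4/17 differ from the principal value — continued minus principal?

Continued minus principal equals -(8/153)*sqrt(255).

The rational part is single-valued and drops out of the difference; each branch term changes only by its own monodromy.
(4/9)*sqrt(1 - d/(2)): winding -1 is odd, the square root flips sign, contributing -2*(4/9)*sqrt(1 - (4/17)/(2)) = -2*(4/9)*sqrt(15/17) = -(8/153)*sqrt(255).
Summing the contributions at d = 4/17 gives -(8/153)*sqrt(255).


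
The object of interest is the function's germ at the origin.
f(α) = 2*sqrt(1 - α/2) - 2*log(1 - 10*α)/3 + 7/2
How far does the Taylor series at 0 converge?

The radius of convergence is 1/10.

Branch term (-2/3)*log(1 - α/(1/10)): its argument vanishes at α = 1/10, a logarithmic branch point, modulus 1/10.
Branch term (2)*sqrt(1 - α/(2)): its argument vanishes at α = 2, a square-root branch point, modulus 2.
The radius of convergence is the smallest modulus among the singular points: 1/10.


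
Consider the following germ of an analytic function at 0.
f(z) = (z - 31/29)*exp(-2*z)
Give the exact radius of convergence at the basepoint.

The factor exp(-2*z) is entire and contributes no finite singular point.
The polynomial part has no poles.
No finite singular points: the Taylor series at 0 converges everywhere.

The radius of convergence is infinite.


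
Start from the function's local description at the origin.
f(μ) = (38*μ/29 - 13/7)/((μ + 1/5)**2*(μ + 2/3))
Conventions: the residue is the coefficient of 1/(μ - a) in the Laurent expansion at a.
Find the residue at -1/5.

The residue is 124725/9947.

At the order-2 pole -1/5 set g(μ) = (μ - (-1/5))^2*f(μ) = (38*μ/29 - 13/7)/(μ + 2/3).
Order-2 pole: residue = g'(a); g'(-1/5) = 124725/9947, so the residue is 124725/9947.


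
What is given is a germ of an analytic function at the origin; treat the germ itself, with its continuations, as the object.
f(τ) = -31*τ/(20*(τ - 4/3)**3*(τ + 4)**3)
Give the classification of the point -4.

The point is a pole of order 3.

The denominator factor τ + 4 vanishes at -4 and appears to the power 3; the numerator there equals 31/5, nonzero, and no other factor vanishes.
Hence a pole whose order is the multiplicity, 3.


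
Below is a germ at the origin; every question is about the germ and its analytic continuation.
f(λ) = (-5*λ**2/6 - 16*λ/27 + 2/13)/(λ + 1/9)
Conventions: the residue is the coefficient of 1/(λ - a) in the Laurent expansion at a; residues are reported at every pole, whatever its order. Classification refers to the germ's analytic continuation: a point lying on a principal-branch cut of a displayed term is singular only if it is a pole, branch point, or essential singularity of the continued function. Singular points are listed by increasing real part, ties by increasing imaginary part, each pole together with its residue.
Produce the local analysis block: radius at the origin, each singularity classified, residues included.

Radius of convergence at 0: 1/9.
At -1/9: a pole of order 1; residue 49/234.

Denominator factor (λ + 1/9): pole of order 1 at -1/9, modulus 1/9.
The radius of convergence is the smallest modulus among the singular points: 1/9.
At the order-1 pole -1/9 set g(λ) = (λ - (-1/9))*f(λ) = -5*λ**2/6 - 16*λ/27 + 2/13.
Simple pole: residue = g(a) at a = -1/9, which is 49/234.


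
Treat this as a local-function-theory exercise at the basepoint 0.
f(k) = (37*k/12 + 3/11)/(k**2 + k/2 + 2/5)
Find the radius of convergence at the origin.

The radius of convergence is (1/5)*sqrt(10).

Denominator factor (k**2 + k/2 + 2/5): discriminant -27/20, complex-conjugate roots (-1/4) + ((3/20)*sqrt(15))*i and (-1/4) - ((3/20)*sqrt(15))*i; poles of order 1, moduli (1/5)*sqrt(10) and (1/5)*sqrt(10).
The radius of convergence is the smallest modulus among the singular points: (1/5)*sqrt(10).


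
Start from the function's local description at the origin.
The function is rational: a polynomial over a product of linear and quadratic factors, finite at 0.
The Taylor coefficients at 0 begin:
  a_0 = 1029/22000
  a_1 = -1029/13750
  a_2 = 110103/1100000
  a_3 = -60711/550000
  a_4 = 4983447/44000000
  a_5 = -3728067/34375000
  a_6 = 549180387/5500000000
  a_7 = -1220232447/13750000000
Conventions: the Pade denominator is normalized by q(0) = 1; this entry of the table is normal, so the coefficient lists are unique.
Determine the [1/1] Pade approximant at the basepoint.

The Pade approximant has numerator coefficients [1029/22000, -21609/1760000]; denominator coefficients [1, 107/80].

Taylor coefficients needed (read off): a_0 = 1029/22000, a_1 = -1029/13750, a_2 = 110103/1100000.
Write the denominator as Q(α) = 1 + q1*α. Requiring Q*f - P = O(α^3) with deg P <= 1 kills the coefficients of α^2..α^2 in Q*f:
  α^2: a_2 + q1*a_1 = 0, i.e. 110103/1100000 + (-1029/13750)*q1 = 0.
Solving this linear system: q1 = 107/80.
The numerator is Q*f truncated at degree 1: P0 = a_0 = 1029/22000; P1 = a_1 + q1*a_0 = -21609/1760000.
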